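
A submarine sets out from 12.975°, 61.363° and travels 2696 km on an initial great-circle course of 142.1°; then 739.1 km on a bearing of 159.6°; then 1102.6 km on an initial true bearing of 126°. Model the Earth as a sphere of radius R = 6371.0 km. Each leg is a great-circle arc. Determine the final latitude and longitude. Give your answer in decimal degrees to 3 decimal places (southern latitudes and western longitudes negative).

Apply the spherical direct solution leg by leg, carrying full precision between legs.
Leg 1: from (12.975°, 61.363°), δ = 2696/6371 = 0.423167 rad, θ = 142.1° → φ = -6.375°, λ = 76.067°.
Leg 2: from (-6.375°, 76.067°), δ = 739.1/6371 = 0.116010 rad, θ = 159.6° → φ = -12.598°, λ = 78.436°.
Leg 3: from (-12.598°, 78.436°), δ = 1102.6/6371 = 0.173065 rad, θ = 126° → φ = -18.279°, λ = 86.873°.

latitude -18.279°, longitude 86.873°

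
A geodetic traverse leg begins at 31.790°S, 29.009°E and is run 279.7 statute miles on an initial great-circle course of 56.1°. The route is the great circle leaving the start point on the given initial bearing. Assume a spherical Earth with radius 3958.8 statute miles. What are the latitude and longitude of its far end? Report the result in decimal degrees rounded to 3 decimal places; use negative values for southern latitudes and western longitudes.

latitude -29.474°, longitude 32.868°

δ = 279.7/3958.8 = 0.070653 rad (4.0481°).
Start latitude φ₁ = -0.554840 rad; initial bearing θ = 0.979130 rad.
sin φ₂ = sin φ₁ cos δ + cos φ₁ sin δ cos θ = (-0.526807)(0.997505) + (0.849985)(0.070594)(0.557745) = -0.492026
φ₂ = asin(-0.492026) = -0.514416 rad = -29.474°.
Δλ = atan2( sin θ sin δ cos φ₁ , cos δ − sin φ₁ sin φ₂ ) = atan2(0.049804, 0.738302) = 0.067355 rad = 3.859°.
λ₂ = 29.009° + 3.859° = 32.868°.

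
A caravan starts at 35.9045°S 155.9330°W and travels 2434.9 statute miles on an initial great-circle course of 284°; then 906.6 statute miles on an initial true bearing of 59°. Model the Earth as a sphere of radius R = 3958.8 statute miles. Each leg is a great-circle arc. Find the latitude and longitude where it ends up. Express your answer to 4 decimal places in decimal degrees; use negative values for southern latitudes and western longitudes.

latitude -14.3315°, longitude 178.6695°

Apply the spherical direct solution leg by leg, carrying full precision between legs.
Leg 1: from (-35.9045°, -155.9330°), δ = 2434.9/3958.8 = 0.615060 rad, θ = 284° → φ = -21.4628°, λ = 167.0835°.
Leg 2: from (-21.4628°, 167.0835°), δ = 906.6/3958.8 = 0.229009 rad, θ = 59° → φ = -14.3315°, λ = 178.6695°.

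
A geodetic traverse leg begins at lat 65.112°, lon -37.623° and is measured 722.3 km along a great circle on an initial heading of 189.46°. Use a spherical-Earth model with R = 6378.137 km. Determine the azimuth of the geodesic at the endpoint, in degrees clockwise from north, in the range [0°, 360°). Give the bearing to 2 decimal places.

The arc subtends δ = 722.3/6378.137 = 0.113246 rad at the centre.
Start latitude φ₁ = 1.136419 rad; initial bearing θ = 3.306701 rad.
sin φ₂ = sin φ₁ cos δ + cos φ₁ sin δ cos θ = (0.907132)(0.993594) + (0.420846)(0.113004)(-0.986401) = 0.854411
φ₂ = asin(0.854411) = 1.024416 rad = 58.695°.
Δλ = atan2( sin θ sin δ cos φ₁ , cos δ − sin φ₁ sin φ₂ ) = atan2(-0.007816, 0.218531) = -0.035753 rad = -2.049°.
λ₂ = λ₁ + Δλ = -39.672°.
The forward bearing on arrival equals the back-azimuth from the destination plus 180°.
Back-azimuth from P₂ (58.69°, -39.67°) to P₁ (65.11°, -37.62°), with Δλ' = λ₁ − λ₂ = 2.05°: atan2( sin Δλ' cos φ₁ , cos φ₂ sin φ₁ − sin φ₂ cos φ₁ cos Δλ' ) = 7.65°.
Final bearing = (7.65° + 180°) mod 360° = 187.65°.

final bearing 187.65°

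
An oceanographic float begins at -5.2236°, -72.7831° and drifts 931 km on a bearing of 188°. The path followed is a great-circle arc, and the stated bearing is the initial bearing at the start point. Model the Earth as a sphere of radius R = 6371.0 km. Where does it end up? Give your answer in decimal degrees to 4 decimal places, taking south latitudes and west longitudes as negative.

δ = 931/6371 = 0.146131 rad (8.3727°).
With φ₁ = -5.2236° = -0.091169 rad and θ = 188° = 3.281219 rad:
Destination latitude: φ₂ = arcsin( sin φ₁ cos δ + cos φ₁ sin δ cos θ ) = arcsin(-0.233668) = -13.5131°.
Then Δλ = atan2(-0.020181, 0.968068) = -0.020844 rad, from sin θ sin δ cos φ₁ over cos δ − sin φ₁ sin φ₂.
λ₂ = λ₁ + Δλ = -73.9774°.

latitude -13.5131°, longitude -73.9774°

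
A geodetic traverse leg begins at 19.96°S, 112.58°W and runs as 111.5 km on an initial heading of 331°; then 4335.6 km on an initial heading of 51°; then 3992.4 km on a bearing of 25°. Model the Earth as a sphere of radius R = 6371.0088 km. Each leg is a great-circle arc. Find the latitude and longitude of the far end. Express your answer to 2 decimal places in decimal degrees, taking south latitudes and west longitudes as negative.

latitude 38.68°, longitude -65.08°

Apply the spherical direct solution leg by leg, carrying full precision between legs.
Leg 1: from (-19.96°, -112.58°), δ = 111.5/6371.0088 = 0.017501 rad, θ = 331° → φ = -19.08°, λ = -113.09°.
Leg 2: from (-19.08°, -113.09°), δ = 4335.6/6371.0088 = 0.680520 rad, θ = 51° → φ = 6.90°, λ = -83.59°.
Leg 3: from (6.90°, -83.59°), δ = 3992.4/6371.0088 = 0.626651 rad, θ = 25° → φ = 38.68°, λ = -65.08°.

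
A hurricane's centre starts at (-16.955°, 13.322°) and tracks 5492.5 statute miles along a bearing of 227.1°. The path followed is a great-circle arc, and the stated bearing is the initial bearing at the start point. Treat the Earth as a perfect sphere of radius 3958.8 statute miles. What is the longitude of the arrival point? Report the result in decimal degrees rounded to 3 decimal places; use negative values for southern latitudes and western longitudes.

Central angle δ = d/R = 1.387415 rad.
With φ₁ = -16.955° = -0.295921 rad and θ = 227.1° = 3.963643 rad:
Applying the spherical law of cosines for sides, sin φ₂ = sin φ₁ cos δ + cos φ₁ sin δ cos θ = -0.693393, so φ₂ = -43.899°.
Δλ = atan2( sin θ sin δ cos φ₁ , cos δ − sin φ₁ sin φ₂ ) = atan2(-0.688953, -0.019853) = -1.599604 rad = -91.651°.
λ₂ = λ₁ + Δλ = -78.329°.

longitude -78.329°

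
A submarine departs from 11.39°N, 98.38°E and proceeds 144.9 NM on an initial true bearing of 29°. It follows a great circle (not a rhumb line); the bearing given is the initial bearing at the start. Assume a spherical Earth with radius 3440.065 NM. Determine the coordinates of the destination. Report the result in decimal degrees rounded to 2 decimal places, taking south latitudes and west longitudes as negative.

latitude 13.50°, longitude 99.58°

Angular distance δ = d/R = 144.9 / 3440.065 = 0.042121 rad.
Converting: φ₁ = 0.198793 rad, θ = 0.506145 rad.
sin φ₂ = sin φ₁ cos δ + cos φ₁ sin δ cos θ = (0.197486)(0.999113) + (0.980306)(0.042109)(0.874620) = 0.233415
φ₂ = asin(0.233415) = 0.235588 rad = 13.50°.
Then Δλ = atan2(0.020013, 0.953017) = 0.020996 rad, from sin θ sin δ cos φ₁ over cos δ − sin φ₁ sin φ₂.
Hence λ₂ = 98.38° + 1.20° = 99.58°.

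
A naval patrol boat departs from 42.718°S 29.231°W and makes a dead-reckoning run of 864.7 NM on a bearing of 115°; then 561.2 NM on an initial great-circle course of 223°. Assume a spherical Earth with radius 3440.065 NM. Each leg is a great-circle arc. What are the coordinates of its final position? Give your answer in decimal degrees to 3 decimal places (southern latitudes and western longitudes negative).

latitude -53.628°, longitude -20.601°

Apply the spherical direct solution leg by leg, carrying full precision between legs.
Leg 1: from (-42.718°, -29.231°), δ = 864.7/3440.065 = 0.251362 rad, θ = 115° → φ = -47.248°, λ = -9.836°.
Leg 2: from (-47.248°, -9.836°), δ = 561.2/3440.065 = 0.163136 rad, θ = 223° → φ = -53.628°, λ = -20.601°.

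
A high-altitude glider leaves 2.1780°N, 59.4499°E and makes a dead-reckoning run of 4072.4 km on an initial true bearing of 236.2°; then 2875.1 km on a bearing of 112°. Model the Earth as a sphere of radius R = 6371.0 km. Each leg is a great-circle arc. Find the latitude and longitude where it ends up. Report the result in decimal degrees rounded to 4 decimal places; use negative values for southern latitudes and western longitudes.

Apply the spherical direct solution leg by leg, carrying full precision between legs.
Leg 1: from (2.1780°, 59.4499°), δ = 4072.4/6371 = 0.639209 rad, θ = 236.2° → φ = -17.5251°, λ = 28.1269°.
Leg 2: from (-17.5251°, 28.1269°), δ = 2875.1/6371 = 0.451279 rad, θ = 112° → φ = -25.2626°, λ = 54.6861°.

latitude -25.2626°, longitude 54.6861°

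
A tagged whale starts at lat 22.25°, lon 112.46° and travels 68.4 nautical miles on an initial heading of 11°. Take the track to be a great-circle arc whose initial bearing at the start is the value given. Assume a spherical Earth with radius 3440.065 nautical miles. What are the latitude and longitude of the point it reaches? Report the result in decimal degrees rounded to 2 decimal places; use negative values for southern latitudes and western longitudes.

latitude 23.37°, longitude 112.70°

Angular distance δ = d/R = 68.4 / 3440.065 = 0.019883 rad.
Converting: φ₁ = 0.388336 rad, θ = 0.191986 rad.
Applying the spherical law of cosines for sides, sin φ₂ = sin φ₁ cos δ + cos φ₁ sin δ cos θ = 0.396637, so φ₂ = 23.37°.
For the longitude increment, Δλ = atan2( sin θ sin δ cos φ₁, cos δ − sin φ₁ sin φ₂ ) = atan2(0.003511, 0.849616) = 0.24°.
λ₂ = 112.46° + 0.24° = 112.70°.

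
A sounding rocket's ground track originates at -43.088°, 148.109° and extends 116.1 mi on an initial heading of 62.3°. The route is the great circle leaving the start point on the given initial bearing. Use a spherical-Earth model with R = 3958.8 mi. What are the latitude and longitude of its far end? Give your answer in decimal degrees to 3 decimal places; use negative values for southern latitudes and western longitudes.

latitude -42.289°, longitude 150.120°

Angular distance δ = d/R = 116.1 / 3958.8 = 0.029327 rad.
Start latitude φ₁ = -0.752027 rad; initial bearing θ = 1.087340 rad.
Destination latitude: φ₂ = arcsin( sin φ₁ cos δ + cos φ₁ sin δ cos θ ) = arcsin(-0.672873) = -42.289°.
Δλ = atan2( sin θ sin δ cos φ₁ , cos δ − sin φ₁ sin φ₂ ) = atan2(0.018960, 0.539917) = 0.035103 rad = 2.011°.
λ₂ = 148.109° + 2.011° = 150.120°.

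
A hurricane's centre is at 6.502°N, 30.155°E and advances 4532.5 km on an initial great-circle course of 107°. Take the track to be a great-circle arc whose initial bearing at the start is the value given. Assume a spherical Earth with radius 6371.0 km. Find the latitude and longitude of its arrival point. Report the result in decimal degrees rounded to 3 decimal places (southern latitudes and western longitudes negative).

latitude -5.964°, longitude 69.042°

Central angle δ = d/R = 0.711427 rad.
Start latitude φ₁ = 0.113481 rad; initial bearing θ = 1.867502 rad.
sin φ₂ = sin φ₁ cos δ + cos φ₁ sin δ cos θ = (0.113238)(0.757431) + (0.993568)(0.652915)(-0.292372) = -0.103896
φ₂ = asin(-0.103896) = -0.104084 rad = -5.964°.
Then Δλ = atan2(0.620370, 0.769196) = 0.678702 rad, from sin θ sin δ cos φ₁ over cos δ − sin φ₁ sin φ₂.
Hence λ₂ = 30.155° + 38.887° = 69.042°.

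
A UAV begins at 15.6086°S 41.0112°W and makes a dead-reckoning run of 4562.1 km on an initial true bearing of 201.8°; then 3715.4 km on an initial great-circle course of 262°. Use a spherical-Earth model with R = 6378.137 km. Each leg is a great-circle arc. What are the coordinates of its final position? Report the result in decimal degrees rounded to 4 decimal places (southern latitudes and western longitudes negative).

Apply the spherical direct solution leg by leg, carrying full precision between legs.
Leg 1: from (-15.6086°, -41.0112°), δ = 4562.1/6378.137 = 0.715272 rad, θ = 201.8° → φ = -52.1469°, λ = -64.3955°.
Leg 2: from (-52.1469°, -64.3955°), δ = 3715.4/6378.137 = 0.582521 rad, θ = 262° → φ = -44.9386°, λ = -114.7142°.

latitude -44.9386°, longitude -114.7142°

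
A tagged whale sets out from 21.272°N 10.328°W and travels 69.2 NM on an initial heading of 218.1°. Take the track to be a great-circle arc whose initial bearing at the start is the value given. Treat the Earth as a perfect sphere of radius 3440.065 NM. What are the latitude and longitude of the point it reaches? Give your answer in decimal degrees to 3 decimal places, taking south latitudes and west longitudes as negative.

latitude 20.363°, longitude -11.087°

Central angle δ = d/R = 0.020116 rad.
Converting: φ₁ = 0.371266 rad, θ = 3.806563 rad.
sin φ₂ = sin φ₁ cos δ + cos φ₁ sin δ cos θ = (0.362796)(0.999798) + (0.931869)(0.020115)(-0.786935) = 0.347972
φ₂ = asin(0.347972) = 0.355407 rad = 20.363°.
Δλ = atan2( sin θ sin δ cos φ₁ , cos δ − sin φ₁ sin φ₂ ) = atan2(-0.011566, 0.873555) = -0.013239 rad = -0.759°.
λ₂ = -10.328° + -0.759° = -11.087°.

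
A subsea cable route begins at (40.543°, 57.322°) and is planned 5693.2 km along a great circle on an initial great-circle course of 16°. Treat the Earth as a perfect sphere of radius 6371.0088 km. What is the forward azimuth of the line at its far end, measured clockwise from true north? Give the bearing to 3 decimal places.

final bearing 103.131°

The arc subtends δ = 5693.2/6371.0088 = 0.893610 rad at the centre.
Converting: φ₁ = 0.707609 rad, θ = 0.279253 rad.
Destination latitude: φ₂ = arcsin( sin φ₁ cos δ + cos φ₁ sin δ cos θ ) = arcsin(0.976595) = 77.579°.
For the longitude increment, Δλ = atan2( sin θ sin δ cos φ₁, cos δ − sin φ₁ sin φ₂ ) = atan2(0.163242, -0.008203) = 92.877°.
Hence λ₂ = 57.322° + 92.877° = 150.199°.
The forward bearing on arrival equals the back-azimuth from the destination plus 180°.
Back-azimuth from P₂ (77.579°, 150.199°) to P₁ (40.543°, 57.322°), with Δλ' = λ₁ − λ₂ = -92.877°: atan2( sin Δλ' cos φ₁ , cos φ₂ sin φ₁ − sin φ₂ cos φ₁ cos Δλ' ) = 283.131°.
Final bearing = (283.131° + 180°) mod 360° = 103.131°.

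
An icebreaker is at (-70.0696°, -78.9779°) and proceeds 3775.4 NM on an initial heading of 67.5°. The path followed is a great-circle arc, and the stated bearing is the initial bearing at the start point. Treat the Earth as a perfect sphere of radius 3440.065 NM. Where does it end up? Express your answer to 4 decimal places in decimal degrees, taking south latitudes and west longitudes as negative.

Angular distance δ = d/R = 3775.4 / 3440.065 = 1.097479 rad.
Converting: φ₁ = -1.222945 rad, θ = 1.178097 rad.
sin φ₂ = sin φ₁ cos δ + cos φ₁ sin δ cos θ = (-0.940107)(0.455841) + (0.340878)(0.890061)(0.382683) = -0.312433
φ₂ = asin(-0.312433) = -0.317753 rad = -18.2059°.
Then Δλ = atan2(0.280307, 0.162121) = 1.046434 rad, from sin θ sin δ cos φ₁ over cos δ − sin φ₁ sin φ₂.
λ₂ = -78.9779° + 59.9563° = -19.0216°.

latitude -18.2059°, longitude -19.0216°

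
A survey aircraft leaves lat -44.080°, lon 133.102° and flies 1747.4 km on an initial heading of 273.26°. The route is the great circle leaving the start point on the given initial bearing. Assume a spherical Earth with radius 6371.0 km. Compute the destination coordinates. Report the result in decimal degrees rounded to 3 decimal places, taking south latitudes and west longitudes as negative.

δ = 1747.4/6371 = 0.274274 rad (15.7147°).
Start latitude φ₁ = -0.769341 rad; initial bearing θ = 4.769287 rad.
Applying the spherical law of cosines for sides, sin φ₂ = sin φ₁ cos δ + cos φ₁ sin δ cos θ = -0.658595, so φ₂ = -41.193°.
Then Δλ = atan2(-0.194254, 0.504462) = -0.367571 rad, from sin θ sin δ cos φ₁ over cos δ − sin φ₁ sin φ₂.
λ₂ = λ₁ + Δλ = 112.042°.

latitude -41.193°, longitude 112.042°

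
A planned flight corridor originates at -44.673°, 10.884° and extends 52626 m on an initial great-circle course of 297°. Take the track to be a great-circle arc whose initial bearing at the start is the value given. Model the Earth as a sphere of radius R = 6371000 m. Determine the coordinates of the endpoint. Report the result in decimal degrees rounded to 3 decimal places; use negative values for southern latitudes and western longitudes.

latitude -44.457°, longitude 10.293°

δ = 52626/6371000 = 0.008260 rad (0.4733°).
With φ₁ = -44.673° = -0.779691 rad and θ = 297° = 5.183628 rad:
Applying the spherical law of cosines for sides, sin φ₂ = sin φ₁ cos δ + cos φ₁ sin δ cos θ = -0.700369, so φ₂ = -44.457°.
For the longitude increment, Δλ = atan2( sin θ sin δ cos φ₁, cos δ − sin φ₁ sin φ₂ ) = atan2(-0.005234, 0.507565) = -0.591°.
λ₂ = 10.884° + -0.591° = 10.293°.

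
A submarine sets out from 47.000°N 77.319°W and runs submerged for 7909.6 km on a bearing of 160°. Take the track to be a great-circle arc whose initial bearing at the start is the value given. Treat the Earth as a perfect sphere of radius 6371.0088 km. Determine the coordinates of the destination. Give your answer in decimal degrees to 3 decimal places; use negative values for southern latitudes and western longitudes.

The arc subtends δ = 7909.6/6371.0088 = 1.241499 rad at the centre.
Converting: φ₁ = 0.820305 rad, θ = 2.792527 rad.
Destination latitude: φ₂ = arcsin( sin φ₁ cos δ + cos φ₁ sin δ cos θ ) = arcsin(-0.369931) = -21.711°.
Then Δλ = atan2(0.220724, 0.593929) = 0.355817 rad, from sin θ sin δ cos φ₁ over cos δ − sin φ₁ sin φ₂.
λ₂ = -77.319° + 20.387° = -56.932°.

latitude -21.711°, longitude -56.932°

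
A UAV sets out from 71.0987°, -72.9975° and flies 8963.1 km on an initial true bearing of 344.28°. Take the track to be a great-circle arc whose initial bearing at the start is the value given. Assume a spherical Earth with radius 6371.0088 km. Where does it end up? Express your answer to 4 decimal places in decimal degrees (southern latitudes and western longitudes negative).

latitude 27.5193°, longitude 124.5446°

Central angle δ = d/R = 1.406857 rad.
With φ₁ = 71.0987° = 1.240906 rad and θ = 344.28° = 6.008820 rad:
Destination latitude: φ₂ = arcsin( sin φ₁ cos δ + cos φ₁ sin δ cos θ ) = arcsin(0.462047) = 27.5193°.
Then Δλ = atan2(-0.086590, -0.273927) = -2.835425 rad, from sin θ sin δ cos φ₁ over cos δ − sin φ₁ sin φ₂.
λ₂ = -72.9975° + -162.4579° = -235.4554°, normalized to (−180°, 180°] → 124.5446°.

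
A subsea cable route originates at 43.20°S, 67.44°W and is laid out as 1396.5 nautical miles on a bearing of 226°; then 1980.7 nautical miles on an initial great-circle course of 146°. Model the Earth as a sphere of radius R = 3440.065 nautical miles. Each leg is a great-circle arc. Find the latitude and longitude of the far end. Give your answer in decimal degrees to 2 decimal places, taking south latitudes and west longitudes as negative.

Apply the spherical direct solution leg by leg, carrying full precision between legs.
Leg 1: from (-43.20°, -67.44°), δ = 1396.5/3440.065 = 0.405952 rad, θ = 226° → φ = -55.98°, λ = -97.96°.
Leg 2: from (-55.98°, -97.96°), δ = 1980.7/3440.065 = 0.575774 rad, θ = 146° → φ = -71.40°, λ = -25.30°.

latitude -71.40°, longitude -25.30°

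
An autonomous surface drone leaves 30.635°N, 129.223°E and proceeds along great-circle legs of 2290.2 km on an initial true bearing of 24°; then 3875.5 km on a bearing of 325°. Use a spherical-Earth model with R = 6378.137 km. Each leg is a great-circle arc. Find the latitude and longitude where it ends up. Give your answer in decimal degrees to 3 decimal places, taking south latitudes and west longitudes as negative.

Apply the spherical direct solution leg by leg, carrying full precision between legs.
Leg 1: from (30.635°, 129.223°), δ = 2290.2/6378.137 = 0.359070 rad, θ = 24° → φ = 48.876°, λ = 141.775°.
Leg 2: from (48.876°, 141.775°), δ = 3875.5/6378.137 = 0.607623 rad, θ = 325° → φ = 67.825°, λ = 81.593°.

latitude 67.825°, longitude 81.593°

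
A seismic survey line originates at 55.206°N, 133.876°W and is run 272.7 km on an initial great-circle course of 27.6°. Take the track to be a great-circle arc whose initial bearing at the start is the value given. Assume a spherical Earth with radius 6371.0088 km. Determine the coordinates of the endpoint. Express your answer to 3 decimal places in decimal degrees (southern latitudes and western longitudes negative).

latitude 57.362°, longitude -131.769°

Central angle δ = d/R = 0.042803 rad.
Start latitude φ₁ = 0.963526 rad; initial bearing θ = 0.481711 rad.
sin φ₂ = sin φ₁ cos δ + cos φ₁ sin δ cos θ = (0.821209)(0.999084) + (0.570628)(0.042790)(0.886204) = 0.842095
φ₂ = asin(0.842095) = 1.001157 rad = 57.362°.
Δλ = atan2( sin θ sin δ cos φ₁ , cos δ − sin φ₁ sin φ₂ ) = atan2(0.011312, 0.307548) = 0.036766 rad = 2.107°.
Hence λ₂ = -133.876° + 2.107° = -131.769°.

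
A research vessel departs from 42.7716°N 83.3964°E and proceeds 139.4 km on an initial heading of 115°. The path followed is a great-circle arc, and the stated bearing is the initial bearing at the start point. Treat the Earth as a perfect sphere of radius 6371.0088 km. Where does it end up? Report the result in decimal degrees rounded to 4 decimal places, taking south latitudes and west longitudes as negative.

latitude 42.2315°, longitude 84.9310°

Central angle δ = d/R = 0.021880 rad.
Converting: φ₁ = 0.746505 rad, θ = 2.007129 rad.
Applying the spherical law of cosines for sides, sin φ₂ = sin φ₁ cos δ + cos φ₁ sin δ cos θ = 0.672128, so φ₂ = 42.2315°.
For the longitude increment, Δλ = atan2( sin θ sin δ cos φ₁, cos δ − sin φ₁ sin φ₂ ) = atan2(0.014556, 0.543334) = 1.5346°.
Hence λ₂ = 83.3964° + 1.5346° = 84.9310°.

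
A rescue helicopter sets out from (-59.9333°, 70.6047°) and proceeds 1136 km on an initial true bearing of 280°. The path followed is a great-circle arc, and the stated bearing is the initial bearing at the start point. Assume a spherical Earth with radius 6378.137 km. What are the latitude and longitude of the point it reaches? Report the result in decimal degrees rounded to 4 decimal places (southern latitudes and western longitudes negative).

δ = 1136/6378.137 = 0.178108 rad (10.2049°).
Converting: φ₁ = -1.046033 rad, θ = 4.886922 rad.
Applying the spherical law of cosines for sides, sin φ₂ = sin φ₁ cos δ + cos φ₁ sin δ cos θ = -0.836338, so φ₂ = -56.7555°.
Then Δλ = atan2(-0.087414, 0.260378) = -0.323898 rad, from sin θ sin δ cos φ₁ over cos δ − sin φ₁ sin φ₂.
Hence λ₂ = 70.6047° + -18.5580° = 52.0467°.

latitude -56.7555°, longitude 52.0467°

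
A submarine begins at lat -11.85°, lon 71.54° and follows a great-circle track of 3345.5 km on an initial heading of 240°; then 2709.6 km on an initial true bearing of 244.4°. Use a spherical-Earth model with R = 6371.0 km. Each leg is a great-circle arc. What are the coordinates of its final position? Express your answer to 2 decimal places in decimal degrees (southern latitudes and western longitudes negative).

Apply the spherical direct solution leg by leg, carrying full precision between legs.
Leg 1: from (-11.85°, 71.54°), δ = 3345.5/6371 = 0.525114 rad, θ = 240° → φ = -25.02°, λ = 42.91°.
Leg 2: from (-25.02°, 42.91°), δ = 2709.6/6371 = 0.425302 rad, θ = 244.4° → φ = -33.15°, λ = 16.52°.

latitude -33.15°, longitude 16.52°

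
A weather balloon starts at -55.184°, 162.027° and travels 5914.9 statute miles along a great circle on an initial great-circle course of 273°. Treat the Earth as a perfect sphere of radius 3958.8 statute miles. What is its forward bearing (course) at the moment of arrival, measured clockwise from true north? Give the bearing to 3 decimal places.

final bearing 325.217°

The arc subtends δ = 5914.9/3958.8 = 1.494114 rad at the centre.
With φ₁ = -55.184° = -0.963142 rad and θ = 273° = 4.764749 rad:
Applying the spherical law of cosines for sides, sin φ₂ = sin φ₁ cos δ + cos φ₁ sin δ cos θ = -0.033100, so φ₂ = -1.897°.
Δλ = atan2( sin θ sin δ cos φ₁ , cos δ − sin φ₁ sin φ₂ ) = atan2(-0.568485, 0.049432) = -1.484061 rad = -85.030°.
Hence λ₂ = 162.027° + -85.030° = 76.997°.
The forward bearing on arrival equals the back-azimuth from the destination plus 180°.
Back-azimuth from P₂ (-1.897°, 76.997°) to P₁ (-55.184°, 162.027°), with Δλ' = λ₁ − λ₂ = 85.030°: atan2( sin Δλ' cos φ₁ , cos φ₂ sin φ₁ − sin φ₂ cos φ₁ cos Δλ' ) = 145.217°.
Final bearing = (145.217° + 180°) mod 360° = 325.217°.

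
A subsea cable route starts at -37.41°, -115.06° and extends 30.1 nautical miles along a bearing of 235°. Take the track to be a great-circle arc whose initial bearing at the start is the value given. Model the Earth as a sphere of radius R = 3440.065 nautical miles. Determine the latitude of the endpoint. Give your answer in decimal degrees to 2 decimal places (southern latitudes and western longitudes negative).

δ = 30.1/3440.065 = 0.008750 rad (0.5013°).
Start latitude φ₁ = -0.652928 rad; initial bearing θ = 4.101524 rad.
Destination latitude: φ₂ = arcsin( sin φ₁ cos δ + cos φ₁ sin δ cos θ ) = arcsin(-0.611478) = -37.70°.
Δλ = atan2( sin θ sin δ cos φ₁ , cos δ − sin φ₁ sin φ₂ ) = atan2(-0.005693, 0.628480) = -0.009058 rad = -0.52°.
λ₂ = -115.06° + -0.52° = -115.58°.

latitude -37.70°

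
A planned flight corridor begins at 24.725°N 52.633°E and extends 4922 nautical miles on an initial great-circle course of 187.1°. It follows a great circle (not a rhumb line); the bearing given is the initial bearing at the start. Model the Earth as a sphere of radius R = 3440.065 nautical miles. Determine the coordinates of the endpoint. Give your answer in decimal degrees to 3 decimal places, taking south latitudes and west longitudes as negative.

Angular distance δ = d/R = 4922 / 3440.065 = 1.430787 rad.
Converting: φ₁ = 0.431533 rad, θ = 3.265511 rad.
Destination latitude: φ₂ = arcsin( sin φ₁ cos δ + cos φ₁ sin δ cos θ ) = arcsin(-0.834171) = -56.530°.
Δλ = atan2( sin θ sin δ cos φ₁ , cos δ − sin φ₁ sin φ₂ ) = atan2(-0.111172, 0.488456) = -0.223786 rad = -12.822°.
λ₂ = 52.633° + -12.822° = 39.811°.

latitude -56.530°, longitude 39.811°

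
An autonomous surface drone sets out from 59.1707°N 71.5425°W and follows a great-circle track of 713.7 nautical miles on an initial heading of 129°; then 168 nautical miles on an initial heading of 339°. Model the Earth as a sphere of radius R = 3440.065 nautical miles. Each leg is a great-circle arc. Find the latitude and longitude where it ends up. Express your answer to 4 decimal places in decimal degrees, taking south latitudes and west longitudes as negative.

Apply the spherical direct solution leg by leg, carrying full precision between legs.
Leg 1: from (59.1707°, -71.5425°), δ = 713.7/3440.065 = 0.207467 rad, θ = 129° → φ = 50.7010°, λ = -56.9027°.
Leg 2: from (50.7010°, -56.9027°), δ = 168/3440.065 = 0.048836 rad, θ = 339° → φ = 53.3018°, λ = -58.5803°.

latitude 53.3018°, longitude -58.5803°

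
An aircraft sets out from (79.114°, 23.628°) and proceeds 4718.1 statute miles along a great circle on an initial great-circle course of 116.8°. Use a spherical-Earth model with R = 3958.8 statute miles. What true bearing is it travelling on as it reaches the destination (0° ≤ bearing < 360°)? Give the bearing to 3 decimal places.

final bearing 169.874°

δ = 4718.1/3958.8 = 1.191801 rad (68.2851°).
Converting: φ₁ = 1.380800 rad, θ = 2.038545 rad.
Destination latitude: φ₂ = arcsin( sin φ₁ cos δ + cos φ₁ sin δ cos θ ) = arcsin(0.284222) = 16.512°.
For the longitude increment, Δλ = atan2( sin θ sin δ cos φ₁, cos δ − sin φ₁ sin φ₂ ) = atan2(0.156607, 0.090881) = 59.873°.
λ₂ = λ₁ + Δλ = 83.501°.
The forward bearing on arrival equals the back-azimuth from the destination plus 180°.
Back-azimuth from P₂ (16.512°, 83.501°) to P₁ (79.114°, 23.628°), with Δλ' = λ₁ − λ₂ = -59.873°: atan2( sin Δλ' cos φ₁ , cos φ₂ sin φ₁ − sin φ₂ cos φ₁ cos Δλ' ) = 349.874°.
Final bearing = (349.874° + 180°) mod 360° = 169.874°.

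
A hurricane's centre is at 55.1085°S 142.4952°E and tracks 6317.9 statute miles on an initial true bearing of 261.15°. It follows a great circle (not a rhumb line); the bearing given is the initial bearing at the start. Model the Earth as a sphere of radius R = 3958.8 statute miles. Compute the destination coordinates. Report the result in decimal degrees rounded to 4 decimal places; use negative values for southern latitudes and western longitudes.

Angular distance δ = d/R = 6317.9 / 3958.8 = 1.595913 rad.
Start latitude φ₁ = -0.961825 rad; initial bearing θ = 4.557927 rad.
sin φ₂ = sin φ₁ cos δ + cos φ₁ sin δ cos θ = (-0.820237)(-0.025114) + (0.572024)(0.999685)(-0.153848) = -0.067378
φ₂ = asin(-0.067378) = -0.067429 rad = -3.8634°.
For the longitude increment, Δλ = atan2( sin θ sin δ cos φ₁, cos δ − sin φ₁ sin φ₂ ) = atan2(-0.565036, -0.080380) = -98.0963°.
λ₂ = 142.4952° + -98.0963° = 44.3989°.

latitude -3.8634°, longitude 44.3989°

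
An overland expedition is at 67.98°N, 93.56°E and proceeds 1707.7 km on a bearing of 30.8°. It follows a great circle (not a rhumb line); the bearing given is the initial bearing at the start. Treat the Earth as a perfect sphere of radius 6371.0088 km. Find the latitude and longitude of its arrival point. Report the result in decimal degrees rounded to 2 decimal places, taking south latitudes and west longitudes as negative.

latitude 78.31°, longitude 135.55°

Angular distance δ = d/R = 1707.7 / 6371.0088 = 0.268042 rad.
With φ₁ = 67.98° = 1.186475 rad and θ = 30.8° = 0.537561 rad:
Applying the spherical law of cosines for sides, sin φ₂ = sin φ₁ cos δ + cos φ₁ sin δ cos θ = 0.979242, so φ₂ = 78.31°.
Then Δλ = atan2(0.050845, 0.056482) = 0.732925 rad, from sin θ sin δ cos φ₁ over cos δ − sin φ₁ sin φ₂.
Hence λ₂ = 93.56° + 41.99° = 135.55°.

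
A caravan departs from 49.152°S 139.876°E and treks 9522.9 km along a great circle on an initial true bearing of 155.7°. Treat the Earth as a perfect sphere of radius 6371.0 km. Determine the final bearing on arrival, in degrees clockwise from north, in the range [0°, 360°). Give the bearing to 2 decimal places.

δ = 9522.9/6371 = 1.494726 rad (85.6415°).
With φ₁ = -49.152° = -0.857864 rad and θ = 155.7° = 2.717478 rad:
sin φ₂ = sin φ₁ cos δ + cos φ₁ sin δ cos θ = (-0.756447)(0.075997) + (0.654055)(0.997108)(-0.911403) = -0.651871
φ₂ = asin(-0.651871) = -0.710049 rad = -40.683°.
For the longitude increment, Δλ = atan2( sin θ sin δ cos φ₁, cos δ − sin φ₁ sin φ₂ ) = atan2(0.268374, -0.417109) = 147.242°.
λ₂ = 139.876° + 147.242° = 287.118°, normalized to (−180°, 180°] → -72.882°.
The forward bearing on arrival equals the back-azimuth from the destination plus 180°.
Back-azimuth from P₂ (-40.68°, -72.88°) to P₁ (-49.15°, 139.88°), with Δλ' = λ₁ − λ₂ = 212.76°: atan2( sin Δλ' cos φ₁ , cos φ₂ sin φ₁ − sin φ₂ cos φ₁ cos Δλ' ) = 200.79°.
Final bearing = (200.79° + 180°) mod 360° = 20.79°.

final bearing 20.79°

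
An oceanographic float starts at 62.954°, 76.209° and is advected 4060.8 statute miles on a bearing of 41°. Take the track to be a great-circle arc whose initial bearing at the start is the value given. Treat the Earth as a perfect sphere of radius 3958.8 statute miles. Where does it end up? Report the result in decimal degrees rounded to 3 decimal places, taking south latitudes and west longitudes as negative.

Angular distance δ = d/R = 4060.8 / 3958.8 = 1.025765 rad.
Converting: φ₁ = 1.098755 rad, θ = 0.715585 rad.
Applying the spherical law of cosines for sides, sin φ₂ = sin φ₁ cos δ + cos φ₁ sin δ cos θ = 0.755198, so φ₂ = 49.043°.
Δλ = atan2( sin θ sin δ cos φ₁ , cos δ − sin φ₁ sin φ₂ ) = atan2(0.255091, -0.154166) = 2.114412 rad = 121.147°.
λ₂ = 76.209° + 121.147° = 197.356°, normalized to (−180°, 180°] → -162.644°.

latitude 49.043°, longitude -162.644°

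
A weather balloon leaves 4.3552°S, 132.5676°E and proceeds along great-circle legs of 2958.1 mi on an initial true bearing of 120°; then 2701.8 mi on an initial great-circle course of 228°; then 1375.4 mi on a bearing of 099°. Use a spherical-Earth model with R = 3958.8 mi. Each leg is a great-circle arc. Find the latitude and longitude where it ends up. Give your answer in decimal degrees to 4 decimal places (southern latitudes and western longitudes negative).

latitude -43.6970°, longitude 159.5004°

Apply the spherical direct solution leg by leg, carrying full precision between legs.
Leg 1: from (-4.3552°, 132.5676°), δ = 2958.1/3958.8 = 0.747221 rad, θ = 120° → φ = -23.2365°, λ = 172.3974°.
Leg 2: from (-23.2365°, 172.3974°), δ = 2701.8/3958.8 = 0.682480 rad, θ = 228° → φ = -43.9442°, λ = 131.7819°.
Leg 3: from (-43.9442°, 131.7819°), δ = 1375.4/3958.8 = 0.347429 rad, θ = 99° → φ = -43.6970°, λ = 159.5004°.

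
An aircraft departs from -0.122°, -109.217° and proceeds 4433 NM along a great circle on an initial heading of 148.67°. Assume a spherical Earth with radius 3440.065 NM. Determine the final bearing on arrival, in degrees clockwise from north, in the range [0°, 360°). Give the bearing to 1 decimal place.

δ = 4433/3440.065 = 1.288638 rad (73.8335°).
Start latitude φ₁ = -0.002129 rad; initial bearing θ = 2.594781 rad.
Applying the spherical law of cosines for sides, sin φ₂ = sin φ₁ cos δ + cos φ₁ sin δ cos θ = -0.821000, so φ₂ = -55.185°.
For the longitude increment, Δλ = atan2( sin θ sin δ cos φ₁, cos δ − sin φ₁ sin φ₂ ) = atan2(0.499404, 0.276681) = 61.013°.
λ₂ = λ₁ + Δλ = -48.204°.
The forward bearing on arrival equals the back-azimuth from the destination plus 180°.
Back-azimuth from P₂ (-55.2°, -48.2°) to P₁ (-0.1°, -109.2°), with Δλ' = λ₁ − λ₂ = -61.0°: atan2( sin Δλ' cos φ₁ , cos φ₂ sin φ₁ − sin φ₂ cos φ₁ cos Δλ' ) = 294.4°.
Final bearing = (294.4° + 180°) mod 360° = 114.4°.

final bearing 114.4°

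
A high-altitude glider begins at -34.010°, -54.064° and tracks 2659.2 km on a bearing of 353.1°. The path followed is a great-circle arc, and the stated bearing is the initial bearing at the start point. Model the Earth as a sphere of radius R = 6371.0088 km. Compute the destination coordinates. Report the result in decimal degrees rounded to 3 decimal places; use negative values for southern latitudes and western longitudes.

δ = 2659.2/6371.0088 = 0.417391 rad (23.9147°).
Start latitude φ₁ = -0.593586 rad; initial bearing θ = 6.162758 rad.
sin φ₂ = sin φ₁ cos δ + cos φ₁ sin δ cos θ = (-0.559338)(0.914150) + (0.828940)(0.405377)(0.992757) = -0.177719
φ₂ = asin(-0.177719) = -0.178668 rad = -10.237°.
Δλ = atan2( sin θ sin δ cos φ₁ , cos δ − sin φ₁ sin φ₂ ) = atan2(-0.040370, 0.814745) = -0.049509 rad = -2.837°.
λ₂ = -54.064° + -2.837° = -56.901°.

latitude -10.237°, longitude -56.901°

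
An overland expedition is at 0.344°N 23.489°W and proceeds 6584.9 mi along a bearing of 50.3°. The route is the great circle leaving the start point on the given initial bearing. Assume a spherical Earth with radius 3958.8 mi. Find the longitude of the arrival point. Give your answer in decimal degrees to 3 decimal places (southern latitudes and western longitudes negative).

longitude 73.672°

The arc subtends δ = 6584.9/3958.8 = 1.663358 rad at the centre.
With φ₁ = 0.344° = 0.006004 rad and θ = 50.3° = 0.877901 rad:
Destination latitude: φ₂ = arcsin( sin φ₁ cos δ + cos φ₁ sin δ cos θ ) = arcsin(0.635467) = 39.455°.
For the longitude increment, Δλ = atan2( sin θ sin δ cos φ₁, cos δ − sin φ₁ sin φ₂ ) = atan2(0.766092, -0.096244) = 97.161°.
λ₂ = λ₁ + Δλ = 73.672°.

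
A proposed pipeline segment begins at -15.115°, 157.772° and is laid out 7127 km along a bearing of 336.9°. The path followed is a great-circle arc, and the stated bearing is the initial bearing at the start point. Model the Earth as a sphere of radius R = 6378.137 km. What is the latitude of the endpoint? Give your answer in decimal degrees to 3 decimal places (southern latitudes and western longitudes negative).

latitude 43.163°

Angular distance δ = d/R = 7127 / 6378.137 = 1.117411 rad.
With φ₁ = -15.115° = -0.263807 rad and θ = 336.9° = 5.880014 rad:
Applying the spherical law of cosines for sides, sin φ₂ = sin φ₁ cos δ + cos φ₁ sin δ cos θ = 0.684070, so φ₂ = 43.163°.
Then Δλ = atan2(-0.340497, 0.616388) = -0.504690 rad, from sin θ sin δ cos φ₁ over cos δ − sin φ₁ sin φ₂.
λ₂ = 157.772° + -28.917° = 128.855°.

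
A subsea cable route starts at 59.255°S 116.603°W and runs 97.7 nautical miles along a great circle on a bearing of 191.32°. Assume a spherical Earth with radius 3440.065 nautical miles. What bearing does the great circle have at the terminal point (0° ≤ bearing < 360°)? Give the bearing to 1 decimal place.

δ = 97.7/3440.065 = 0.028401 rad (1.6272°).
Start latitude φ₁ = -1.034195 rad; initial bearing θ = 3.339164 rad.
Destination latitude: φ₂ = arcsin( sin φ₁ cos δ + cos φ₁ sin δ cos θ ) = arcsin(-0.873339) = -60.849°.
Then Δλ = atan2(-0.002850, 0.249005) = -0.011443 rad, from sin θ sin δ cos φ₁ over cos δ − sin φ₁ sin φ₂.
Hence λ₂ = -116.603° + -0.656° = -117.259°.
The forward bearing on arrival equals the back-azimuth from the destination plus 180°.
Back-azimuth from P₂ (-60.8°, -117.3°) to P₁ (-59.3°, -116.6°), with Δλ' = λ₁ − λ₂ = 0.7°: atan2( sin Δλ' cos φ₁ , cos φ₂ sin φ₁ − sin φ₂ cos φ₁ cos Δλ' ) = 11.9°.
Final bearing = (11.9° + 180°) mod 360° = 191.9°.

final bearing 191.9°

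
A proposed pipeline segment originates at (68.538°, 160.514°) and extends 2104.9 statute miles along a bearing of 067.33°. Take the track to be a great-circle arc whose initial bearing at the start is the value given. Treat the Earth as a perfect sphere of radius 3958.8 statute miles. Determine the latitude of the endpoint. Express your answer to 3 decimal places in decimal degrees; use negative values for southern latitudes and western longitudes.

δ = 2104.9/3958.8 = 0.531702 rad (30.4643°).
With φ₁ = 68.538° = 1.196214 rad and θ = 67.33° = 1.175130 rad:
Applying the spherical law of cosines for sides, sin φ₂ = sin φ₁ cos δ + cos φ₁ sin δ cos θ = 0.873676, so φ₂ = 60.889°.
Δλ = atan2( sin θ sin δ cos φ₁ , cos δ − sin φ₁ sin φ₂ ) = atan2(0.171171, 0.048850) = 1.292800 rad = 74.072°.
λ₂ = 160.514° + 74.072° = 234.586°, normalized to (−180°, 180°] → -125.414°.

latitude 60.889°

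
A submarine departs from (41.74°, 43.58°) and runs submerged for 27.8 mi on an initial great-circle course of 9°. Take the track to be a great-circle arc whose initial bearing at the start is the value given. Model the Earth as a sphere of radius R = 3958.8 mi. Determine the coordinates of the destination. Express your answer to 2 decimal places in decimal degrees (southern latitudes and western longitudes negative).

latitude 42.14°, longitude 43.66°

δ = 27.8/3958.8 = 0.007022 rad (0.4023°).
Start latitude φ₁ = 0.728500 rad; initial bearing θ = 0.157080 rad.
Applying the spherical law of cosines for sides, sin φ₂ = sin φ₁ cos δ + cos φ₁ sin δ cos θ = 0.670910, so φ₂ = 42.14°.
For the longitude increment, Δλ = atan2( sin θ sin δ cos φ₁, cos δ − sin φ₁ sin φ₂ ) = atan2(0.000820, 0.553316) = 0.08°.
λ₂ = λ₁ + Δλ = 43.66°.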